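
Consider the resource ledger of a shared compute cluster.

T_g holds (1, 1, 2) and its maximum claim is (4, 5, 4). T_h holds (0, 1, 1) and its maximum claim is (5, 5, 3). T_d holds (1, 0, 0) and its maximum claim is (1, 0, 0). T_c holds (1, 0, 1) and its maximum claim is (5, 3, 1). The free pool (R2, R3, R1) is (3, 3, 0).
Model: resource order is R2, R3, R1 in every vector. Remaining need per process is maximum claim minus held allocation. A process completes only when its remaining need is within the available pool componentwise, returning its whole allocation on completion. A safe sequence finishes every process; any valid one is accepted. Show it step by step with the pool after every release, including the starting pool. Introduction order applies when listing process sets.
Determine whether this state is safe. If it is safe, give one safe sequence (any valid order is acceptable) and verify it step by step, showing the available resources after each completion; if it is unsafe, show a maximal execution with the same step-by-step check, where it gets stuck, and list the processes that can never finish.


The state is UNSAFE.
Key observation: no order helps: past T_d, T_c, the free pool tops out at (5, 3, 1), below what each blocked process needs in R3.
Going as far as possible: T_d, T_c; after that, nothing fits. Check, step by step:
  pool = (3, 3, 0)
  run T_d (needs (0, 0, 0), free (3, 3, 0)); after release of (1, 0, 0) the pool is (4, 3, 0)
  run T_c (needs (4, 3, 0), free (4, 3, 0)); after release of (1, 0, 1) the pool is (5, 3, 1)
  blocked: T_g wants (3, 4, 2), pool (5, 3, 1) — not enough R3 and R1
  blocked: T_h wants (5, 4, 2), pool (5, 3, 1) — not enough R3 and R1
Processes that can never finish: T_g and T_h.


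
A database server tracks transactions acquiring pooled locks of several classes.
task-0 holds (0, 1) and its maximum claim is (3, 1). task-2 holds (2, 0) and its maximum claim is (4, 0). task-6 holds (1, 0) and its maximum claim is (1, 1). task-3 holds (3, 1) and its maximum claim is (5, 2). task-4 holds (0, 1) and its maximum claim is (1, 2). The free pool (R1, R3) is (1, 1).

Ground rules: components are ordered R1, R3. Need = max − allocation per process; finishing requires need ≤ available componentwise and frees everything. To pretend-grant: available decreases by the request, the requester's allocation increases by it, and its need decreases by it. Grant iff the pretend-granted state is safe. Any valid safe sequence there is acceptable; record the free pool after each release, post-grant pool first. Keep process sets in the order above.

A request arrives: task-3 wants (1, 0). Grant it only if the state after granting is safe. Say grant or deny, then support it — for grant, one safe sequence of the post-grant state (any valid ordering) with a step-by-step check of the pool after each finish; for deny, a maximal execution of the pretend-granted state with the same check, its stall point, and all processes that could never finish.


GRANT — the state after the grant stays safe, e.g. via task-6, task-3, task-2, task-4, task-0.
Key observation: even at the reduced pool (0, 1), task-6 fits immediately, so safety survives the grant.
Verifying the post-grant state step by step:
  pool = (0, 1)
  task-6: need (0, 1) fits (0, 1); releases (1, 0), pool now (1, 1)
  task-3: need (1, 1) fits (1, 1); releases (4, 1), pool now (5, 2)
  task-2: need (2, 0) fits (5, 2); releases (2, 0), pool now (7, 2)
  task-4: need (1, 1) fits (7, 2); releases (0, 1), pool now (7, 3)
  task-0: need (3, 0) fits (7, 3); releases (0, 1), pool now (7, 4)


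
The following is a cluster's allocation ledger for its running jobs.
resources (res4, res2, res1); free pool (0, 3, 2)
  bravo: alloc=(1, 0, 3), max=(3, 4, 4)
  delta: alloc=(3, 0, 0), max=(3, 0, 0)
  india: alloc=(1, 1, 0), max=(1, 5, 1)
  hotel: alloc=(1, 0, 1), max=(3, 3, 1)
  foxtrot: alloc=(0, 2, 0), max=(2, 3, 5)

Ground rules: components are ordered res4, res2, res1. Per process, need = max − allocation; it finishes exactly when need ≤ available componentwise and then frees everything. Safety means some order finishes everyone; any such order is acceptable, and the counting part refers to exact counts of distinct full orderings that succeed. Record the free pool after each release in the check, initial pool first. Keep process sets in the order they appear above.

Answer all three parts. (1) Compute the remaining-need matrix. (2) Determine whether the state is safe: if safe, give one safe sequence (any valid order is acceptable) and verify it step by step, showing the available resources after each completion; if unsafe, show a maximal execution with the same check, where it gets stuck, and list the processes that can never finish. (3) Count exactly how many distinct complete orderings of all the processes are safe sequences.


(1) Outstanding need per process (order res4, res2, res1):
  bravo: (2, 4, 1)
  delta: (0, 0, 0)
  india: (0, 4, 1)
  hotel: (2, 3, 0)
  foxtrot: (2, 1, 5)
(2) UNSAFE.
Key observation: after delta, hotel the pool peaks at (4, 3, 3), and each blocked process is short somewhere: bravo on res2; india on res2; foxtrot on res1.
Going as far as possible: delta, hotel; after that, nothing fits. Step-by-step check:
  pool = (0, 3, 2)
  delta: need (0, 0, 0) fits (0, 3, 2); releases (3, 0, 0), pool now (3, 3, 2)
  hotel: need (2, 3, 0) fits (3, 3, 2); releases (1, 0, 1), pool now (4, 3, 3)
  bravo cannot run: need (2, 4, 1) vs free (4, 3, 3) (insufficient res2)
  india cannot run: need (0, 4, 1) vs free (4, 3, 3) (insufficient res2)
  foxtrot cannot run: need (2, 1, 5) vs free (4, 3, 3) (insufficient res1)
Processes that can never finish: bravo, india and foxtrot.
(3) Precisely 0 of the possible complete orderings are safe sequences.


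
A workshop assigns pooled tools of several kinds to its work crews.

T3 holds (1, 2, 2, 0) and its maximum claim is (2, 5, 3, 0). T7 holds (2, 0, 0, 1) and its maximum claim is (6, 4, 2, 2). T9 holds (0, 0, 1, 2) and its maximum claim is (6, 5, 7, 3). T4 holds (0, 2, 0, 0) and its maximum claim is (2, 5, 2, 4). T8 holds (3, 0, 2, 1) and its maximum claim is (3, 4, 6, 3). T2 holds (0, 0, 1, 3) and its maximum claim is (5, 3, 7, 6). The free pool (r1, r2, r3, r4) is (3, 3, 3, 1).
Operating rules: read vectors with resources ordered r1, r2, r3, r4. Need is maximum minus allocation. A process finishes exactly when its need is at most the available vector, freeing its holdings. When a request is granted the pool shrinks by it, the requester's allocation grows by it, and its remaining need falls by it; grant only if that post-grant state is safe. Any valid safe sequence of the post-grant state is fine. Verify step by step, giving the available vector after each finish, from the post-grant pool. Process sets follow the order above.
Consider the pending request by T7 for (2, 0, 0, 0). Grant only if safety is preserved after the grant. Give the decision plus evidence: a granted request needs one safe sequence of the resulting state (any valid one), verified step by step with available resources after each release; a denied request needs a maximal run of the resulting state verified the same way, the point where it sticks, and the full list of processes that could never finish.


GRANT: granting preserves safety; a valid post-grant sequence is T3, T7, T8, T9, T2, T4.
Key observation: even at the reduced pool (1, 3, 3, 1), T3 fits immediately, so safety survives the grant.
Verifying the post-grant state step by step:
  pool = (1, 3, 3, 1)
  T3 needs (1, 3, 1, 0) <= (1, 3, 3, 1) -> finishes; pool += (1, 2, 2, 0) = (2, 5, 5, 1)
  T7 needs (2, 4, 2, 1) <= (2, 5, 5, 1) -> finishes; pool += (4, 0, 0, 1) = (6, 5, 5, 2)
  T8 needs (0, 4, 4, 2) <= (6, 5, 5, 2) -> finishes; pool += (3, 0, 2, 1) = (9, 5, 7, 3)
  T9 needs (6, 5, 6, 1) <= (9, 5, 7, 3) -> finishes; pool += (0, 0, 1, 2) = (9, 5, 8, 5)
  T2 needs (5, 3, 6, 3) <= (9, 5, 8, 5) -> finishes; pool += (0, 0, 1, 3) = (9, 5, 9, 8)
  T4 needs (2, 3, 2, 4) <= (9, 5, 9, 8) -> finishes; pool += (0, 2, 0, 0) = (9, 7, 9, 8)


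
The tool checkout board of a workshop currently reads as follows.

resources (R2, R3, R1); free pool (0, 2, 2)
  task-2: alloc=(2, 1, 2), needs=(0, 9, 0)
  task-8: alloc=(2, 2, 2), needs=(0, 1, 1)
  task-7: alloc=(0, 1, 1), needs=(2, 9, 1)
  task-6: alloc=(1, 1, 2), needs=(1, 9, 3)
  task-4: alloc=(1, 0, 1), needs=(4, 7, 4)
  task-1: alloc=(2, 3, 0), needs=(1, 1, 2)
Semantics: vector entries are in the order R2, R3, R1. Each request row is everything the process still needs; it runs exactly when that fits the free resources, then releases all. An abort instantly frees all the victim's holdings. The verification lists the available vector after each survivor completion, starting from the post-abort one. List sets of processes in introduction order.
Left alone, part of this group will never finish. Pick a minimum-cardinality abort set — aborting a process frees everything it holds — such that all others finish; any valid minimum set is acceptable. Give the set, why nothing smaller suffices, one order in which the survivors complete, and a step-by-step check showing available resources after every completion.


Minimum abort set: task-2 and task-7.
Key observation: aborting task-2 and task-7 returns (2, 2, 3), and task-6 — hopeless before — runs at step 4 with the returned capacity in the pool.
Why nothing smaller works — every single abort fails: task-2 alone leaves task-7 blocked (short on R3); task-8 alone leaves task-2 blocked (short on R3); task-7 alone leaves task-2 blocked (short on R3); task-6 alone leaves task-2 blocked (short on R3); task-4 alone leaves task-2 blocked (short on R3); task-1 alone leaves task-2 blocked (short on R3).
One survivor order: task-1, task-4, task-8, task-6. Walking it through (post-abort pool first):
  pool = (2, 4, 5)
  run task-1 (needs (1, 1, 2), free (2, 4, 5)); after release of (2, 3, 0) the pool is (4, 7, 5)
  run task-4 (needs (4, 7, 4), free (4, 7, 5)); after release of (1, 0, 1) the pool is (5, 7, 6)
  run task-8 (needs (0, 1, 1), free (5, 7, 6)); after release of (2, 2, 2) the pool is (7, 9, 8)
  run task-6 (needs (1, 9, 3), free (7, 9, 8)); after release of (1, 1, 2) the pool is (8, 10, 10)


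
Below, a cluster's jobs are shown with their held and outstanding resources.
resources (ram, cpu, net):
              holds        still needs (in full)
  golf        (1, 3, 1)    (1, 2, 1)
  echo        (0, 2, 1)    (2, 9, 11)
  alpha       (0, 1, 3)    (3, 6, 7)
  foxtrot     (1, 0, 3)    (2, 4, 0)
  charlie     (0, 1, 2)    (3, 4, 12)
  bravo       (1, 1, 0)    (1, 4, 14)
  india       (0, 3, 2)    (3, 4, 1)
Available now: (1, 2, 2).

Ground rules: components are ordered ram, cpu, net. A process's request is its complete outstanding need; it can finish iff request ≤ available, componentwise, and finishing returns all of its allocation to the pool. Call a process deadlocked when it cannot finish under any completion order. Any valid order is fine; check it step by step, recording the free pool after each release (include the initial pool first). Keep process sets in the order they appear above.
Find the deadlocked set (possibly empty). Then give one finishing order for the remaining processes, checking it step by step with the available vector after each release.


Nothing here is deadlocked.
Key observation: golf leads a chain of completions in which each release enables another process.
One completion order for the rest: golf, foxtrot, india, alpha, echo, charlie, bravo. Verifying each step:
  pool = (1, 2, 2)
  run golf (needs (1, 2, 1), free (1, 2, 2)); after release of (1, 3, 1) the pool is (2, 5, 3)
  run foxtrot (needs (2, 4, 0), free (2, 5, 3)); after release of (1, 0, 3) the pool is (3, 5, 6)
  run india (needs (3, 4, 1), free (3, 5, 6)); after release of (0, 3, 2) the pool is (3, 8, 8)
  run alpha (needs (3, 6, 7), free (3, 8, 8)); after release of (0, 1, 3) the pool is (3, 9, 11)
  run echo (needs (2, 9, 11), free (3, 9, 11)); after release of (0, 2, 1) the pool is (3, 11, 12)
  run charlie (needs (3, 4, 12), free (3, 11, 12)); after release of (0, 1, 2) the pool is (3, 12, 14)
  run bravo (needs (1, 4, 14), free (3, 12, 14)); after release of (1, 1, 0) the pool is (4, 13, 14)


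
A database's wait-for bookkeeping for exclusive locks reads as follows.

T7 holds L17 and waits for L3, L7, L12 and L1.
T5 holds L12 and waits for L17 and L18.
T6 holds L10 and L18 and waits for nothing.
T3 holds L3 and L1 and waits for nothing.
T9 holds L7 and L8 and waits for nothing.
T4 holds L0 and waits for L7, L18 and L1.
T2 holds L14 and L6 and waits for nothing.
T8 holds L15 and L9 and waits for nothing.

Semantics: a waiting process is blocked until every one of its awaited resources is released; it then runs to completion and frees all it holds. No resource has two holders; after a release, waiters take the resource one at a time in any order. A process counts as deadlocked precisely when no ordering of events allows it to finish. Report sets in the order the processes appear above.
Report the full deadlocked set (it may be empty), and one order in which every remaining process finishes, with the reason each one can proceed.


The deadlocked set is T7 and T5.
Key observation: nobody on the ring T7 -> T5 -> T7 can start until another member finishes, which never happens; no other process is dragged down with it.
The rest can finish in the order T8, T9, T3, T6, T4, T2.
Step-by-step check:
  run T8 (it waits on nothing); releases L15 and L9
  run T9 (it waits on nothing); releases L7 and L8
  run T3 (it waits on nothing); releases L3 and L1
  run T6 (it waits on nothing); releases L10 and L18
  T4 waits on L7, L18 and L1 — all released -> runs and releases L0
  run T2 (it waits on nothing); releases L14 and L6


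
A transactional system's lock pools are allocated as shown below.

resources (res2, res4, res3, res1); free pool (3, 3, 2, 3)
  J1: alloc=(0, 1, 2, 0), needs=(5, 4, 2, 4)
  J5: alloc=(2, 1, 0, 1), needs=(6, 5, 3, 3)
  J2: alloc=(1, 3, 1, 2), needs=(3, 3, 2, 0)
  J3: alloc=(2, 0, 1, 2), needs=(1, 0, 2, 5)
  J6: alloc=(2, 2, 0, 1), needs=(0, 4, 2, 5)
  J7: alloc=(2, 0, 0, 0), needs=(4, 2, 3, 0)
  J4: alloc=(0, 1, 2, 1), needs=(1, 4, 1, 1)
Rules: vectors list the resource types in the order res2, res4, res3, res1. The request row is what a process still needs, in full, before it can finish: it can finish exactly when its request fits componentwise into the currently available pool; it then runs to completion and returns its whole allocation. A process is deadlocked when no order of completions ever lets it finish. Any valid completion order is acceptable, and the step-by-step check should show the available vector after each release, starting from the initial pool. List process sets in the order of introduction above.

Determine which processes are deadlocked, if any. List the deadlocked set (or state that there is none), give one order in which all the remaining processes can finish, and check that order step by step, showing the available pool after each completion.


The deadlocked set is empty.
Key observation: there is always a runnable process — J2 first — so the state unwinds completely.
A valid finishing order for the others: J2, J3, J1, J4, J7, J6, J5. Verifying each step:
  pool = (3, 3, 2, 3)
  J2: need (3, 3, 2, 0) fits (3, 3, 2, 3); releases (1, 3, 1, 2), pool now (4, 6, 3, 5)
  J3: need (1, 0, 2, 5) fits (4, 6, 3, 5); releases (2, 0, 1, 2), pool now (6, 6, 4, 7)
  J1: need (5, 4, 2, 4) fits (6, 6, 4, 7); releases (0, 1, 2, 0), pool now (6, 7, 6, 7)
  J4: need (1, 4, 1, 1) fits (6, 7, 6, 7); releases (0, 1, 2, 1), pool now (6, 8, 8, 8)
  J7: need (4, 2, 3, 0) fits (6, 8, 8, 8); releases (2, 0, 0, 0), pool now (8, 8, 8, 8)
  J6: need (0, 4, 2, 5) fits (8, 8, 8, 8); releases (2, 2, 0, 1), pool now (10, 10, 8, 9)
  J5: need (6, 5, 3, 3) fits (10, 10, 8, 9); releases (2, 1, 0, 1), pool now (12, 11, 8, 10)


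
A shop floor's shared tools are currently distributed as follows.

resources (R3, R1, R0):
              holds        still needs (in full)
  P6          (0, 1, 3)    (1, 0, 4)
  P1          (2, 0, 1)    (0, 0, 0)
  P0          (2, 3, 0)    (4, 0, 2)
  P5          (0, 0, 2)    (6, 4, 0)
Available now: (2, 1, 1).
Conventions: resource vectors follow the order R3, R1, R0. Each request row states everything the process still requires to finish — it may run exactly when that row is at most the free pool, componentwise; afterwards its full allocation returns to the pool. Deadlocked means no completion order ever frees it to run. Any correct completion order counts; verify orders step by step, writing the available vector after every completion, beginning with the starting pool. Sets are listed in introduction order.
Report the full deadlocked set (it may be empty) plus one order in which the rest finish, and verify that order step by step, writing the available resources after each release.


The deadlocked set is empty.
Key observation: the pool covers P1 at once, and every later process fits after earlier releases.
A valid finishing order for the others: P1, P0, P5, P6. Walking it through:
  pool = (2, 1, 1)
  run P1 (needs (0, 0, 0), free (2, 1, 1)); after release of (2, 0, 1) the pool is (4, 1, 2)
  run P0 (needs (4, 0, 2), free (4, 1, 2)); after release of (2, 3, 0) the pool is (6, 4, 2)
  run P5 (needs (6, 4, 0), free (6, 4, 2)); after release of (0, 0, 2) the pool is (6, 4, 4)
  run P6 (needs (1, 0, 4), free (6, 4, 4)); after release of (0, 1, 3) the pool is (6, 5, 7)


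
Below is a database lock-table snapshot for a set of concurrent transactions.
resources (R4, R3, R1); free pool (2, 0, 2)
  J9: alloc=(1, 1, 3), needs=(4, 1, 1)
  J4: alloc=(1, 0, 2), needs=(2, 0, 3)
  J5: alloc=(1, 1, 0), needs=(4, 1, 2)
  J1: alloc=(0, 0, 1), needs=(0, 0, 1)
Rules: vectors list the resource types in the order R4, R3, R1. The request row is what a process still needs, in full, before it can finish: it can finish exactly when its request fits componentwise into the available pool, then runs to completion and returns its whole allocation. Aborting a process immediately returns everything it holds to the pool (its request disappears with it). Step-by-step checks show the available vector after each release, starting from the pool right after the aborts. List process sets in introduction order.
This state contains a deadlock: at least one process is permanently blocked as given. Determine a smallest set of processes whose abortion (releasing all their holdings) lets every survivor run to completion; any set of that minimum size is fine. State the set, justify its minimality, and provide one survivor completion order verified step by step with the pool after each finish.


The answer: abort J5.
Key observation: aborting J5 returns (1, 1, 0), and J9 — hopeless before — runs at step 3 with the returned capacity in the pool.
No smaller set exists: with zero aborts the deadlock remains.
Survivors finish in the order: J1, J4, J9. Verifying each step (pool after the aborts first):
  pool = (3, 1, 2)
  J1 needs (0, 0, 1) <= (3, 1, 2) -> finishes; pool += (0, 0, 1) = (3, 1, 3)
  J4 needs (2, 0, 3) <= (3, 1, 3) -> finishes; pool += (1, 0, 2) = (4, 1, 5)
  J9 needs (4, 1, 1) <= (4, 1, 5) -> finishes; pool += (1, 1, 3) = (5, 2, 8)


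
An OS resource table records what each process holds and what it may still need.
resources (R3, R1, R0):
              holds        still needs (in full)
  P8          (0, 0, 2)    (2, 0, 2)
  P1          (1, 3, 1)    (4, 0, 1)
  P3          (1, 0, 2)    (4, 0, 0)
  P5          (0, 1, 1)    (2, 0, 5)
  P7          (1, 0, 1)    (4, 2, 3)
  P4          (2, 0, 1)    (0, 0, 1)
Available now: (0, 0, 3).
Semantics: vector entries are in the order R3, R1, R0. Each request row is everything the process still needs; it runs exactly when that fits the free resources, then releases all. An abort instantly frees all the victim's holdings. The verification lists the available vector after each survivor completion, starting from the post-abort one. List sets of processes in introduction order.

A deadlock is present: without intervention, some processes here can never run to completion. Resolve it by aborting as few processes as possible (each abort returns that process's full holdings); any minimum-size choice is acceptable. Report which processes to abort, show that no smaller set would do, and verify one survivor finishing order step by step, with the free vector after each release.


Minimum abort set: P1 and P7.
Key observation: the deadlocked P3 becomes finishable only because P1 and P7 released (2, 3, 2); it completes at step 3 below.
Why nothing smaller works — every single abort fails: P8 alone leaves P1 blocked (short on R3); P1 alone leaves P3 blocked (short on R3); P3 alone leaves P1 blocked (short on R3); P5 alone leaves P1 blocked (short on R3); P7 alone leaves P1 blocked (short on R3); P4 alone leaves P1 blocked (short on R3).
One survivor order: P4, P8, P3, P5. Walking it through (post-abort pool first):
  pool = (2, 3, 5)
  run P4 (needs (0, 0, 1), free (2, 3, 5)); after release of (2, 0, 1) the pool is (4, 3, 6)
  run P8 (needs (2, 0, 2), free (4, 3, 6)); after release of (0, 0, 2) the pool is (4, 3, 8)
  run P3 (needs (4, 0, 0), free (4, 3, 8)); after release of (1, 0, 2) the pool is (5, 3, 10)
  run P5 (needs (2, 0, 5), free (5, 3, 10)); after release of (0, 1, 1) the pool is (5, 4, 11)


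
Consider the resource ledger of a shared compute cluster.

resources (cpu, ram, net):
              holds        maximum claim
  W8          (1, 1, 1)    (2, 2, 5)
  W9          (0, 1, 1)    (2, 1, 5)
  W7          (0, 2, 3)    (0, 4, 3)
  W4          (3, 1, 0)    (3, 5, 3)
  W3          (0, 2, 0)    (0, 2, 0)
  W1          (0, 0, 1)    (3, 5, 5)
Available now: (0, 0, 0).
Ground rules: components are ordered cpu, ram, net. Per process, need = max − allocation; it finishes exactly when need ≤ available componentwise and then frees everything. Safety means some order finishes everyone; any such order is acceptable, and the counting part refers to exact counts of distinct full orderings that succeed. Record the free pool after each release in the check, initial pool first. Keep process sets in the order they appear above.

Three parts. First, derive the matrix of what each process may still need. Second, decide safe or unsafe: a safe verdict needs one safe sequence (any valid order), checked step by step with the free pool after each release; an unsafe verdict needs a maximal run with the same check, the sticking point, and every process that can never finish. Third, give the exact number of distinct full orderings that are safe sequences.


(1) Need matrix, components ordered cpu, ram, net:
  W8: (1, 1, 4)
  W9: (2, 0, 4)
  W7: (0, 2, 0)
  W4: (0, 4, 3)
  W3: (0, 0, 0)
  W1: (3, 5, 4)
(2) UNSAFE.
Key observation: even finishing W3, W7, W4 leaves just (3, 5, 3) free — too little net for any of the remaining processes.
The run W3, W7, W4 cannot be extended any further. Verifying each step:
  pool = (0, 0, 0)
  run W3 (needs (0, 0, 0), free (0, 0, 0)); after release of (0, 2, 0) the pool is (0, 2, 0)
  run W7 (needs (0, 2, 0), free (0, 2, 0)); after release of (0, 2, 3) the pool is (0, 4, 3)
  run W4 (needs (0, 4, 3), free (0, 4, 3)); after release of (3, 1, 0) the pool is (3, 5, 3)
  W8 still needs (1, 1, 4) but only (3, 5, 3) is free — short on net
  W9 still needs (2, 0, 4) but only (3, 5, 3) is free — short on net
  W1 still needs (3, 5, 4) but only (3, 5, 3) is free — short on net
Never able to finish: W8, W9 and W1.
(3) The exact count: 0 of the possible complete orderings are safe sequences.


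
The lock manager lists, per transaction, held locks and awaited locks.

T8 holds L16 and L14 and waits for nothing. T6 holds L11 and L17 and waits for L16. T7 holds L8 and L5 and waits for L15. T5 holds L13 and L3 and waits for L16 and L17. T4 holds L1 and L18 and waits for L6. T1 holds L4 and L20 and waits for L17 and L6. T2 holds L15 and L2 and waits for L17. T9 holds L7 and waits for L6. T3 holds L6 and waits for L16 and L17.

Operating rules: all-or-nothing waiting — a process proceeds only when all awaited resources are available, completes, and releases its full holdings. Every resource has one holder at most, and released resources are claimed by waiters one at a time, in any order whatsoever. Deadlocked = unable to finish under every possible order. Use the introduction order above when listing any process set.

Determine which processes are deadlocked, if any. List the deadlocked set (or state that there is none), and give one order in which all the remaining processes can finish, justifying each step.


Nothing here is deadlocked.
Key observation: no waiting chain loops back on itself — every chain ends at a process that waits on nothing, so everyone eventually runs.
One completion order for the rest: T8, T6, T2, T3, T7, T1, T9, T5, T4.
Check, step by step:
  run T8 (it waits on nothing); releases L16 and L14
  T6 waits on L16 — all released -> runs and releases L11 and L17
  T2 waits on L17 — all released -> runs and releases L15 and L2
  T3 waits on L16 and L17 — all released -> runs and releases L6
  T7 waits on L15 — all released -> runs and releases L8 and L5
  T1 waits on L17 and L6 — all released -> runs and releases L4 and L20
  T9 waits on L6 — all released -> runs and releases L7
  T5 waits on L16 and L17 — all released -> runs and releases L13 and L3
  T4 waits on L6 — all released -> runs and releases L1 and L18


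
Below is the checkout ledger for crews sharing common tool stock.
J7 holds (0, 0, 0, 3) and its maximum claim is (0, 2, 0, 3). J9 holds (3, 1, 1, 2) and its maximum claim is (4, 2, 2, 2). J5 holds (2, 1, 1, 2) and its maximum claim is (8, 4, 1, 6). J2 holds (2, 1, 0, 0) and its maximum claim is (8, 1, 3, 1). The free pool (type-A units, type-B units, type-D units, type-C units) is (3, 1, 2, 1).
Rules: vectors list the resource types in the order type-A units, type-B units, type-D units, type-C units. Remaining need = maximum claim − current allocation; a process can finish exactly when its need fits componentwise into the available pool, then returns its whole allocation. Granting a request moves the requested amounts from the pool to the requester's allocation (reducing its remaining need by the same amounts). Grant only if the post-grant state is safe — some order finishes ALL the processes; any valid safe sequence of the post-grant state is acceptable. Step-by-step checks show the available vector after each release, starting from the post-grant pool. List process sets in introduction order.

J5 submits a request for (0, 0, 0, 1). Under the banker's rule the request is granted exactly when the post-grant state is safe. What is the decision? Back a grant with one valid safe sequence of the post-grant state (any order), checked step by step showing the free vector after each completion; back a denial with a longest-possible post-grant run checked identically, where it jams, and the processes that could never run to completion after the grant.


GRANT: granting preserves safety; a valid post-grant sequence is J9, J7, J2, J5.
Key observation: (3, 1, 2, 0) free after granting still covers J9 first, and each release covers the next.
Check on the post-grant state, step by step:
  pool = (3, 1, 2, 0)
  run J9 (needs (1, 1, 1, 0), free (3, 1, 2, 0)); after release of (3, 1, 1, 2) the pool is (6, 2, 3, 2)
  run J7 (needs (0, 2, 0, 0), free (6, 2, 3, 2)); after release of (0, 0, 0, 3) the pool is (6, 2, 3, 5)
  run J2 (needs (6, 0, 3, 1), free (6, 2, 3, 5)); after release of (2, 1, 0, 0) the pool is (8, 3, 3, 5)
  run J5 (needs (6, 3, 0, 3), free (8, 3, 3, 5)); after release of (2, 1, 1, 3) the pool is (10, 4, 4, 8)


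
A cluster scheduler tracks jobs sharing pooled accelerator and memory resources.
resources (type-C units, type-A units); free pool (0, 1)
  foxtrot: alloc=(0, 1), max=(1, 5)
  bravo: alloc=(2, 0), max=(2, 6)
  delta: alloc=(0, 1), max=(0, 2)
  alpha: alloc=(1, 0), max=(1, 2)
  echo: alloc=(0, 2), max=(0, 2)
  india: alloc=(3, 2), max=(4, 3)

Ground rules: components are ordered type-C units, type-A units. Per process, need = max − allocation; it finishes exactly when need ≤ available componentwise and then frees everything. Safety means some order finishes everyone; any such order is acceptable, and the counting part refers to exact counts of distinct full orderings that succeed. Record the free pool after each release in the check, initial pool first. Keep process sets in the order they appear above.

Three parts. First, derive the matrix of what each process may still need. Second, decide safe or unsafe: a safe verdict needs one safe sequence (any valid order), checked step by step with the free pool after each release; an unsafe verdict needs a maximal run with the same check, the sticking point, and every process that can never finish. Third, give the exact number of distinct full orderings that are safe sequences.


(1) Need matrix, components ordered type-C units, type-A units:
  foxtrot: (1, 4)
  bravo: (0, 6)
  delta: (0, 1)
  alpha: (0, 2)
  echo: (0, 0)
  india: (1, 1)
(2) SAFE. One safe sequence: echo, alpha, delta, india, foxtrot, bravo.
Key observation: the first exact fit in this order is india — it needs (1, 1) with (1, 4) free, meeting a requested resource to the last unit.
Check, step by step:
  pool = (0, 1)
  echo needs (0, 0) <= (0, 1) -> finishes; pool += (0, 2) = (0, 3)
  alpha needs (0, 2) <= (0, 3) -> finishes; pool += (1, 0) = (1, 3)
  delta needs (0, 1) <= (1, 3) -> finishes; pool += (0, 1) = (1, 4)
  india needs (1, 1) <= (1, 4) -> finishes; pool += (3, 2) = (4, 6)
  foxtrot needs (1, 4) <= (4, 6) -> finishes; pool += (0, 1) = (4, 7)
  bravo needs (0, 6) <= (4, 7) -> finishes; pool += (2, 0) = (6, 7)
(3) Precisely 19 of the possible complete orderings are safe sequences.


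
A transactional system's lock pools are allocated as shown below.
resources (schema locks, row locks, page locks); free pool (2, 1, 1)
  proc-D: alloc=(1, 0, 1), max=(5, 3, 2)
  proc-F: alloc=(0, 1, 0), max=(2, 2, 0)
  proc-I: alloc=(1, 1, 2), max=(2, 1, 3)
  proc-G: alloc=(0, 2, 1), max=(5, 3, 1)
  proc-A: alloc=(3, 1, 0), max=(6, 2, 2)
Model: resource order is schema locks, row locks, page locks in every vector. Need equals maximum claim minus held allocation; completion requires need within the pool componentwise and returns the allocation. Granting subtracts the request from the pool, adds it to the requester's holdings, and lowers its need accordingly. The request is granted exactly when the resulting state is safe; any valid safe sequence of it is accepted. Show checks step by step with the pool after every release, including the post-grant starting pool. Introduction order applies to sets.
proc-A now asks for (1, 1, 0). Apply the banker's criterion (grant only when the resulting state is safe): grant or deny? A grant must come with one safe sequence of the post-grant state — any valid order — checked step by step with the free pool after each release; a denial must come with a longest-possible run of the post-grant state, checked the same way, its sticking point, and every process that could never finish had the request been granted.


GRANT — the state after the grant stays safe, e.g. via proc-I, proc-A, proc-G, proc-D, proc-F.
Key observation: (1, 0, 1) free after granting still covers proc-I first, and each release covers the next.
Verifying the post-grant state step by step:
  pool = (1, 0, 1)
  proc-I: need (1, 0, 1) fits (1, 0, 1); releases (1, 1, 2), pool now (2, 1, 3)
  proc-A: need (2, 0, 2) fits (2, 1, 3); releases (4, 2, 0), pool now (6, 3, 3)
  proc-G: need (5, 1, 0) fits (6, 3, 3); releases (0, 2, 1), pool now (6, 5, 4)
  proc-D: need (4, 3, 1) fits (6, 5, 4); releases (1, 0, 1), pool now (7, 5, 5)
  proc-F: need (2, 1, 0) fits (7, 5, 5); releases (0, 1, 0), pool now (7, 6, 5)


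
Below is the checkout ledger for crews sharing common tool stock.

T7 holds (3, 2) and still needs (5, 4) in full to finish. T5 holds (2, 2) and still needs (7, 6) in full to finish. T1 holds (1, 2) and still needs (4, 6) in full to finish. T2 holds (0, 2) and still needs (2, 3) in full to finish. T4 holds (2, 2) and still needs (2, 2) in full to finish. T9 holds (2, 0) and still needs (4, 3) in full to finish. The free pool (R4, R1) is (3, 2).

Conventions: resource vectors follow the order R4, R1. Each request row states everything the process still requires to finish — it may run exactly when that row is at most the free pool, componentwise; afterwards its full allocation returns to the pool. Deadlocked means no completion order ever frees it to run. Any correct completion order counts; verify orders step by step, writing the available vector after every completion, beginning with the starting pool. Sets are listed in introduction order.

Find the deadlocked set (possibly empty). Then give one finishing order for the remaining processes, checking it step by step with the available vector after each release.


Nothing here is deadlocked.
Key observation: T4 fits the free pool immediately, and its release cascades until everyone finishes.
The rest can finish in the order T4, T2, T9, T5, T7, T1. Verifying each step:
  pool = (3, 2)
  run T4 (needs (2, 2), free (3, 2)); after release of (2, 2) the pool is (5, 4)
  run T2 (needs (2, 3), free (5, 4)); after release of (0, 2) the pool is (5, 6)
  run T9 (needs (4, 3), free (5, 6)); after release of (2, 0) the pool is (7, 6)
  run T5 (needs (7, 6), free (7, 6)); after release of (2, 2) the pool is (9, 8)
  run T7 (needs (5, 4), free (9, 8)); after release of (3, 2) the pool is (12, 10)
  run T1 (needs (4, 6), free (12, 10)); after release of (1, 2) the pool is (13, 12)


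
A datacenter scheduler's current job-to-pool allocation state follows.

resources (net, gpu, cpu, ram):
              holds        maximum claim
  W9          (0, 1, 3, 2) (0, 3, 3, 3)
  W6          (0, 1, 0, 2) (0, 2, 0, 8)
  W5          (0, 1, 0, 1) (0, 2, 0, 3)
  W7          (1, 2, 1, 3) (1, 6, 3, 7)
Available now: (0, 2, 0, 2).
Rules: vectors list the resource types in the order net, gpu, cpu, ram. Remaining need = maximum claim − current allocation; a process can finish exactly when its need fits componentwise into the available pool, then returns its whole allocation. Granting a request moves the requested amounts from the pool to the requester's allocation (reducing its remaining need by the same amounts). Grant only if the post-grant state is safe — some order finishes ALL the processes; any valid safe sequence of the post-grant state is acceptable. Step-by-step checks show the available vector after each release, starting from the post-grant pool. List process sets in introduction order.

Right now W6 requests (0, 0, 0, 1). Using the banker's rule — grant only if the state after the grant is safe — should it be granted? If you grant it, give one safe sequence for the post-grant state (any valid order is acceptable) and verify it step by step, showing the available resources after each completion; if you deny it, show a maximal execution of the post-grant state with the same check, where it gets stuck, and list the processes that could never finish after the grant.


GRANT. The post-grant state is safe; one safe sequence: W9, W5, W7, W6.
Key observation: (0, 2, 0, 1) free after granting still covers W9 first, and each release covers the next.
Step-by-step check of the post-grant state:
  pool = (0, 2, 0, 1)
  W9 needs (0, 2, 0, 1) <= (0, 2, 0, 1) -> finishes; pool += (0, 1, 3, 2) = (0, 3, 3, 3)
  W5 needs (0, 1, 0, 2) <= (0, 3, 3, 3) -> finishes; pool += (0, 1, 0, 1) = (0, 4, 3, 4)
  W7 needs (0, 4, 2, 4) <= (0, 4, 3, 4) -> finishes; pool += (1, 2, 1, 3) = (1, 6, 4, 7)
  W6 needs (0, 1, 0, 5) <= (1, 6, 4, 7) -> finishes; pool += (0, 1, 0, 3) = (1, 7, 4, 10)


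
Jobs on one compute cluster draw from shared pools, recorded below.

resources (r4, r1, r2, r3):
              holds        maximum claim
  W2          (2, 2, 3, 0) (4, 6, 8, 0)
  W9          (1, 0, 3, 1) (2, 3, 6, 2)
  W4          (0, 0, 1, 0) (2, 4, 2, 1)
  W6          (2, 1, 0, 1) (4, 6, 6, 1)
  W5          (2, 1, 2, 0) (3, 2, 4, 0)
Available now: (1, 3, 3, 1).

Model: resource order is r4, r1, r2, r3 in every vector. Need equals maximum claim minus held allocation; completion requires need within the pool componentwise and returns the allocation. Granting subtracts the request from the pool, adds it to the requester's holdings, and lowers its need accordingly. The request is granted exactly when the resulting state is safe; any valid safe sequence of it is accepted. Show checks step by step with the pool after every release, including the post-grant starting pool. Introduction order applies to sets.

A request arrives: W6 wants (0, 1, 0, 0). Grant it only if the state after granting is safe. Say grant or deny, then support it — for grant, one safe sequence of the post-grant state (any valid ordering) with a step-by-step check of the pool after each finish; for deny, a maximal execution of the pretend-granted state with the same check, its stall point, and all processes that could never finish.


DENY. Granting would leave the state unsafe.
Key observation: even finishing W5, W9 leaves just (4, 3, 8, 2) free — too little r1 for any of the remaining processes.
After a pretend grant, a maximal execution: W5, W9 — then nothing else fits. Walking it through:
  pool = (1, 2, 3, 1)
  W5: need (1, 1, 2, 0) fits (1, 2, 3, 1); releases (2, 1, 2, 0), pool now (3, 3, 5, 1)
  W9: need (1, 3, 3, 1) fits (3, 3, 5, 1); releases (1, 0, 3, 1), pool now (4, 3, 8, 2)
  W2 still needs (2, 4, 5, 0) but only (4, 3, 8, 2) is free — short on r1
  W4 still needs (2, 4, 1, 1) but only (4, 3, 8, 2) is free — short on r1
  W6 still needs (2, 4, 6, 0) but only (4, 3, 8, 2) is free — short on r1
Had the request been granted, W2, W4 and W6 could never finish.


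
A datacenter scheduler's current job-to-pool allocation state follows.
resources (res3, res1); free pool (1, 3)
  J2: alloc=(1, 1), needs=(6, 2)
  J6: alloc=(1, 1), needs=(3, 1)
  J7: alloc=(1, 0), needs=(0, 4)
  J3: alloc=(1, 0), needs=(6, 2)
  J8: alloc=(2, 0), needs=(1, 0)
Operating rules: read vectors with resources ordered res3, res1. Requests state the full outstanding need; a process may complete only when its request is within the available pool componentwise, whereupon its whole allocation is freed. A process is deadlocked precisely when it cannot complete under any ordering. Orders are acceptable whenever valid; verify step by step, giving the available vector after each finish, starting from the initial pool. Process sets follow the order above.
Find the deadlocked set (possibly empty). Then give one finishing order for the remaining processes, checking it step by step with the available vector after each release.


The deadlocked set is J2 and J3.
Key observation: res3 is the bottleneck — with J8, J6, J7 done the pool holds (5, 4), short of every remaining need.
The rest can finish in the order J8, J6, J7. Verifying each step:
  pool = (1, 3)
  J8 needs (1, 0) <= (1, 3) -> finishes; pool += (2, 0) = (3, 3)
  J6 needs (3, 1) <= (3, 3) -> finishes; pool += (1, 1) = (4, 4)
  J7 needs (0, 4) <= (4, 4) -> finishes; pool += (1, 0) = (5, 4)
The blocked processes can never fit:
  J2 still needs (6, 2) but only (5, 4) is free — short on res3
  J3 still needs (6, 2) but only (5, 4) is free — short on res3


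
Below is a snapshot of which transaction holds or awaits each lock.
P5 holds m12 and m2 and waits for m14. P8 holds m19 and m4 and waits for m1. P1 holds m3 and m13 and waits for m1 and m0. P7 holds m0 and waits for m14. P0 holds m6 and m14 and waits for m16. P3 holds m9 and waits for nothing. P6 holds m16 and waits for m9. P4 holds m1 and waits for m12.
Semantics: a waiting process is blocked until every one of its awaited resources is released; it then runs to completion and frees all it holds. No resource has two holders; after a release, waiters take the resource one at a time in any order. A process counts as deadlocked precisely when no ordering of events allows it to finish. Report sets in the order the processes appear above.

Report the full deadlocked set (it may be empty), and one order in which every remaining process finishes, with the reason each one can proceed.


Nothing here is deadlocked.
Key observation: the waits form no ring: some process can always run, and its releases unblock the others one by one.
A valid finishing order for the others: P3, P6, P0, P5, P7, P4, P1, P8.
Verifying each step:
  P3 waits on nothing -> runs at once and releases m9
  P6: everything it awaited (m9) is free; runs, freeing m16
  P0: everything it awaited (m16) is free; runs, freeing m6 and m14
  P5: everything it awaited (m14) is free; runs, freeing m12 and m2
  P7: everything it awaited (m14) is free; runs, freeing m0
  P4: everything it awaited (m12) is free; runs, freeing m1
  P1: everything it awaited (m1 and m0) is free; runs, freeing m3 and m13
  P8: everything it awaited (m1) is free; runs, freeing m19 and m4
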